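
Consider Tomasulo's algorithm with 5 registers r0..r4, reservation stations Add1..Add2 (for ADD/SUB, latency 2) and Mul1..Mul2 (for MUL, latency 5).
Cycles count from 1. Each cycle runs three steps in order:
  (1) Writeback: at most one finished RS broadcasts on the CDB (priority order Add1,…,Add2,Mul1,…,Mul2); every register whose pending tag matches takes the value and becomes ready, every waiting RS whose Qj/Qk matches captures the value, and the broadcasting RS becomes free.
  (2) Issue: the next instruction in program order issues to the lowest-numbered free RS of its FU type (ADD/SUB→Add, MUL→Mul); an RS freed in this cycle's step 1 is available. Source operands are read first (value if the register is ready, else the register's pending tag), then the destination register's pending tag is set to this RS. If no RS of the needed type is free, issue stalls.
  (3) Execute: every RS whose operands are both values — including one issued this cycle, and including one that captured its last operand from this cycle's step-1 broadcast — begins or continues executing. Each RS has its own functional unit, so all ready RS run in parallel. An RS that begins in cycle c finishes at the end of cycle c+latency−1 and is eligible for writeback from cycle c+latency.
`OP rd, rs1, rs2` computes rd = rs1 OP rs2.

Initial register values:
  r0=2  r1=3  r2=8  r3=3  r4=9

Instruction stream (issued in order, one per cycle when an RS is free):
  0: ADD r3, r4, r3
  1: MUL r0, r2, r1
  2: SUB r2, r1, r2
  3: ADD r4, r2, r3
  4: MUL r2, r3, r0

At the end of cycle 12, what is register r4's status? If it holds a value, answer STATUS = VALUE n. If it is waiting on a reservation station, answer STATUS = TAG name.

STATUS = VALUE 7

cycle 1: issue ADD r3<-Add1 // r0:2,r1:3,r2:8,r3:Add1,r4:9
cycle 2: issue MUL r0<-Mul1 // r0:Mul1,r1:3,r2:8,r3:Add1,r4:9
cycle 3: CDB Add1=12; issue SUB r2<-Add1 // r0:Mul1,r1:3,r2:Add1,r3:12,r4:9
cycle 4: issue ADD r4<-Add2 // r0:Mul1,r1:3,r2:Add1,r3:12,r4:Add2
cycle 5: CDB Add1=-5; issue MUL r2<-Mul2 // r0:Mul1,r1:3,r2:Mul2,r3:12,r4:Add2
cycle 6: - // r0:Mul1,r1:3,r2:Mul2,r3:12,r4:Add2
cycle 7: CDB Add2=7 // r0:Mul1,r1:3,r2:Mul2,r3:12,r4:7
cycle 8: CDB Mul1=24 // r0:24,r1:3,r2:Mul2,r3:12,r4:7
cycle 9: - // r0:24,r1:3,r2:Mul2,r3:12,r4:7
cycle 10: - // r0:24,r1:3,r2:Mul2,r3:12,r4:7
cycle 11: - // r0:24,r1:3,r2:Mul2,r3:12,r4:7
cycle 12: - // r0:24,r1:3,r2:Mul2,r3:12,r4:7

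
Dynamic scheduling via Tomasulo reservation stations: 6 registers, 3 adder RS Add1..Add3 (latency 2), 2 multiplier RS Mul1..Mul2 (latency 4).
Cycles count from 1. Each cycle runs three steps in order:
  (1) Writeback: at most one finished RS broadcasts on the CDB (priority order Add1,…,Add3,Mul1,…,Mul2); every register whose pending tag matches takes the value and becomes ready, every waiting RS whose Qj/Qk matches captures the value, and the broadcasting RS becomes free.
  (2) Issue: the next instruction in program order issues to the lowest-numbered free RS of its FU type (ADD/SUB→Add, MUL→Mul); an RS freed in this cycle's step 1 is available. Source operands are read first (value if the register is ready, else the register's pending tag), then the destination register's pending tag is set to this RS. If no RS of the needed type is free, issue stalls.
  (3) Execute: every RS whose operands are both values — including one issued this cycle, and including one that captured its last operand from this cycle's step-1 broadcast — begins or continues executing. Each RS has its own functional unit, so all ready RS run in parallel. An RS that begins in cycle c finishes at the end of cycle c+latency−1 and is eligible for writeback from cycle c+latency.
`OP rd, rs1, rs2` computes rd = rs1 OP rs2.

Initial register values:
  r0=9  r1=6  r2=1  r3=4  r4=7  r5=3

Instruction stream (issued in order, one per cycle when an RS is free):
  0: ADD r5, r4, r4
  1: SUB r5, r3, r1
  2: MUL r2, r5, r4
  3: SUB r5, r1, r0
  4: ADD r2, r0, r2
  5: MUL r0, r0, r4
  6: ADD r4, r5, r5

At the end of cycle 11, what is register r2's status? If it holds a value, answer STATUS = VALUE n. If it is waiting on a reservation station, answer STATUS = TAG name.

cycle 1: issue ADD r5<-Add1 // r0:9,r1:6,r2:1,r3:4,r4:7,r5:Add1
cycle 2: issue SUB r5<-Add2 // r0:9,r1:6,r2:1,r3:4,r4:7,r5:Add2
cycle 3: CDB Add1=14; issue MUL r2<-Mul1 // r0:9,r1:6,r2:Mul1,r3:4,r4:7,r5:Add2
cycle 4: CDB Add2=-2; issue SUB r5<-Add1 // r0:9,r1:6,r2:Mul1,r3:4,r4:7,r5:Add1
cycle 5: issue ADD r2<-Add2 // r0:9,r1:6,r2:Add2,r3:4,r4:7,r5:Add1
cycle 6: CDB Add1=-3; issue MUL r0<-Mul2 // r0:Mul2,r1:6,r2:Add2,r3:4,r4:7,r5:-3
cycle 7: issue ADD r4<-Add1 // r0:Mul2,r1:6,r2:Add2,r3:4,r4:Add1,r5:-3
cycle 8: CDB Mul1=-14 // r0:Mul2,r1:6,r2:Add2,r3:4,r4:Add1,r5:-3
cycle 9: CDB Add1=-6 // r0:Mul2,r1:6,r2:Add2,r3:4,r4:-6,r5:-3
cycle 10: CDB Add2=-5 // r0:Mul2,r1:6,r2:-5,r3:4,r4:-6,r5:-3
cycle 11: CDB Mul2=63 // r0:63,r1:6,r2:-5,r3:4,r4:-6,r5:-3

STATUS = VALUE -5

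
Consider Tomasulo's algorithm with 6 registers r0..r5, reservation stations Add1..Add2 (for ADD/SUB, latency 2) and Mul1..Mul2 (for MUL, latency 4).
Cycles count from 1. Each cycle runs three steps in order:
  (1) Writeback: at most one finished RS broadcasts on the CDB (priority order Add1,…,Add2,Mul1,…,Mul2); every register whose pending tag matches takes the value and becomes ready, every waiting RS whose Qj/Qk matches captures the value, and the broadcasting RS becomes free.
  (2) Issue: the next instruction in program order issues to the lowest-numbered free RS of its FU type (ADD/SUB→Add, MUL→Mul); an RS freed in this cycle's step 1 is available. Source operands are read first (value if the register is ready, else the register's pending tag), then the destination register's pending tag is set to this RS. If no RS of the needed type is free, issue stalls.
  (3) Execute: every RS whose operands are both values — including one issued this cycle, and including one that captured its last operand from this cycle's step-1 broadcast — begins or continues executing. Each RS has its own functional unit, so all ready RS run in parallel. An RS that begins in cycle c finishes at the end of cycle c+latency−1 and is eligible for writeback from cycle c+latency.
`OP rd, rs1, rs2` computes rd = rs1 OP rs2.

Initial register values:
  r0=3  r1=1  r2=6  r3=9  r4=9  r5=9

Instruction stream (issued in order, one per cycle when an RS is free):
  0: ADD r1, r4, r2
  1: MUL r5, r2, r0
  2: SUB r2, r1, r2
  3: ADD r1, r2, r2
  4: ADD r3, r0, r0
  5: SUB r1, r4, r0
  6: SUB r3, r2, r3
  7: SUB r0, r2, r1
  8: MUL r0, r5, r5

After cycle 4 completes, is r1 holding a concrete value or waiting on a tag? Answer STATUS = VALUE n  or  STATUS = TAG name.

cycle 1: issue ADD r1<-Add1 // r0:3,r1:Add1,r2:6,r3:9,r4:9,r5:9
cycle 2: issue MUL r5<-Mul1 // r0:3,r1:Add1,r2:6,r3:9,r4:9,r5:Mul1
cycle 3: CDB Add1=15; issue SUB r2<-Add1 // r0:3,r1:15,r2:Add1,r3:9,r4:9,r5:Mul1
cycle 4: issue ADD r1<-Add2 // r0:3,r1:Add2,r2:Add1,r3:9,r4:9,r5:Mul1

STATUS = TAG Add2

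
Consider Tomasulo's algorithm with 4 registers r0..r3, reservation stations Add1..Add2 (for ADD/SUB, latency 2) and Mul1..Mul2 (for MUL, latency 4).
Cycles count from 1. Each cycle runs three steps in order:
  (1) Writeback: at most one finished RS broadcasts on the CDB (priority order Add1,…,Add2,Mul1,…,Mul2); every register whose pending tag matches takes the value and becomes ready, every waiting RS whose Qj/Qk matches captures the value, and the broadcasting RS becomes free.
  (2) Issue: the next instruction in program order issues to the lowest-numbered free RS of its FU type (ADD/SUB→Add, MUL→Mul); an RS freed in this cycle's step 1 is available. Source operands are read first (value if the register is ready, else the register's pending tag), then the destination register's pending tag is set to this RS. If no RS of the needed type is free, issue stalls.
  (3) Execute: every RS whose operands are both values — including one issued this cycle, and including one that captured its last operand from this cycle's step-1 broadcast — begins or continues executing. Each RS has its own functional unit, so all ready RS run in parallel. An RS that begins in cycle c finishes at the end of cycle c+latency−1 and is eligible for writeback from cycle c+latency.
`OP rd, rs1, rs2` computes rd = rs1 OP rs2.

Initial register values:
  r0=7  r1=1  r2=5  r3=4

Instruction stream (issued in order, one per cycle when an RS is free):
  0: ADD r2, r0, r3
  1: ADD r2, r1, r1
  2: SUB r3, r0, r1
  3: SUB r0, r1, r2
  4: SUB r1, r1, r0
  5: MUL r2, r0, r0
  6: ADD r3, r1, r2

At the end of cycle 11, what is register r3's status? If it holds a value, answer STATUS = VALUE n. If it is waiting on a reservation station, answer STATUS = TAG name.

cycle 1: issue ADD r2<-Add1 // r0:7,r1:1,r2:Add1,r3:4
cycle 2: issue ADD r2<-Add2 // r0:7,r1:1,r2:Add2,r3:4
cycle 3: CDB Add1=11; issue SUB r3<-Add1 // r0:7,r1:1,r2:Add2,r3:Add1
cycle 4: CDB Add2=2; issue SUB r0<-Add2 // r0:Add2,r1:1,r2:2,r3:Add1
cycle 5: CDB Add1=6; issue SUB r1<-Add1 // r0:Add2,r1:Add1,r2:2,r3:6
cycle 6: CDB Add2=-1; issue MUL r2<-Mul1 // r0:-1,r1:Add1,r2:Mul1,r3:6
cycle 7: issue ADD r3<-Add2 // r0:-1,r1:Add1,r2:Mul1,r3:Add2
cycle 8: CDB Add1=2 // r0:-1,r1:2,r2:Mul1,r3:Add2
cycle 9: - // r0:-1,r1:2,r2:Mul1,r3:Add2
cycle 10: CDB Mul1=1 // r0:-1,r1:2,r2:1,r3:Add2
cycle 11: - // r0:-1,r1:2,r2:1,r3:Add2

STATUS = TAG Add2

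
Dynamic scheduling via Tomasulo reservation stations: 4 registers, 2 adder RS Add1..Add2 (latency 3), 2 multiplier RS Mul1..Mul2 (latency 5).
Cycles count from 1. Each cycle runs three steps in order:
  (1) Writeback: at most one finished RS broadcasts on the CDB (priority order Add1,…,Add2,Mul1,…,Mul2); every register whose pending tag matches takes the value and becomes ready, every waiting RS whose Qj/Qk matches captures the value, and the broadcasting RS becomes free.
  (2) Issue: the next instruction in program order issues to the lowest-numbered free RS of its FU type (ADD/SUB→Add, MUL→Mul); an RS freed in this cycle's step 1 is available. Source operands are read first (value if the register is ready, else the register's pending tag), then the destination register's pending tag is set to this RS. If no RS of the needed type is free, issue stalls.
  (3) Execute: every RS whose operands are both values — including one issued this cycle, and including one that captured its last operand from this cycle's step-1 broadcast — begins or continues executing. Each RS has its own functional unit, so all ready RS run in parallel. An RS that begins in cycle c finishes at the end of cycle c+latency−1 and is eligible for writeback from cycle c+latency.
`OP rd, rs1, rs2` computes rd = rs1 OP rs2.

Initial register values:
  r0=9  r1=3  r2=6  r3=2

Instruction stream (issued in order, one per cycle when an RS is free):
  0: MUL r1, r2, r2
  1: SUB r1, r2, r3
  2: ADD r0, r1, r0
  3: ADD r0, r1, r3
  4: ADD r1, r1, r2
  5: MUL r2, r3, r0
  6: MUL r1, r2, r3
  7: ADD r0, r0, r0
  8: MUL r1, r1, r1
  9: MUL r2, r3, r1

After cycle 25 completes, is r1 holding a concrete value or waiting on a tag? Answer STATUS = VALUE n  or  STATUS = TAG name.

STATUS = VALUE 576

  c1: issue MUL r1<-Mul1  regs: r0:9,r1:Mul1,r2:6,r3:2
  c2: issue SUB r1<-Add1  regs: r0:9,r1:Add1,r2:6,r3:2
  c3: issue ADD r0<-Add2  regs: r0:Add2,r1:Add1,r2:6,r3:2
  c4: stall  regs: r0:Add2,r1:Add1,r2:6,r3:2
  c5: CDB Add1=4; issue ADD r0<-Add1  regs: r0:Add1,r1:4,r2:6,r3:2
  c6: CDB Mul1=36; stall  regs: r0:Add1,r1:4,r2:6,r3:2
  c7: stall  regs: r0:Add1,r1:4,r2:6,r3:2
  c8: CDB Add1=6; issue ADD r1<-Add1  regs: r0:6,r1:Add1,r2:6,r3:2
  c9: CDB Add2=13; issue MUL r2<-Mul1  regs: r0:6,r1:Add1,r2:Mul1,r3:2
  c10: issue MUL r1<-Mul2  regs: r0:6,r1:Mul2,r2:Mul1,r3:2
  c11: CDB Add1=10; issue ADD r0<-Add1  regs: r0:Add1,r1:Mul2,r2:Mul1,r3:2
  c12: stall  regs: r0:Add1,r1:Mul2,r2:Mul1,r3:2
  c13: stall  regs: r0:Add1,r1:Mul2,r2:Mul1,r3:2
  c14: CDB Add1=12; stall  regs: r0:12,r1:Mul2,r2:Mul1,r3:2
  c15: CDB Mul1=12; issue MUL r1<-Mul1  regs: r0:12,r1:Mul1,r2:12,r3:2
  c16: stall  regs: r0:12,r1:Mul1,r2:12,r3:2
  c17: stall  regs: r0:12,r1:Mul1,r2:12,r3:2
  c18: stall  regs: r0:12,r1:Mul1,r2:12,r3:2
  c19: stall  regs: r0:12,r1:Mul1,r2:12,r3:2
  c20: CDB Mul2=24; issue MUL r2<-Mul2  regs: r0:12,r1:Mul1,r2:Mul2,r3:2
  c21: -  regs: r0:12,r1:Mul1,r2:Mul2,r3:2
  c22: -  regs: r0:12,r1:Mul1,r2:Mul2,r3:2
  c23: -  regs: r0:12,r1:Mul1,r2:Mul2,r3:2
  c24: -  regs: r0:12,r1:Mul1,r2:Mul2,r3:2
  c25: CDB Mul1=576  regs: r0:12,r1:576,r2:Mul2,r3:2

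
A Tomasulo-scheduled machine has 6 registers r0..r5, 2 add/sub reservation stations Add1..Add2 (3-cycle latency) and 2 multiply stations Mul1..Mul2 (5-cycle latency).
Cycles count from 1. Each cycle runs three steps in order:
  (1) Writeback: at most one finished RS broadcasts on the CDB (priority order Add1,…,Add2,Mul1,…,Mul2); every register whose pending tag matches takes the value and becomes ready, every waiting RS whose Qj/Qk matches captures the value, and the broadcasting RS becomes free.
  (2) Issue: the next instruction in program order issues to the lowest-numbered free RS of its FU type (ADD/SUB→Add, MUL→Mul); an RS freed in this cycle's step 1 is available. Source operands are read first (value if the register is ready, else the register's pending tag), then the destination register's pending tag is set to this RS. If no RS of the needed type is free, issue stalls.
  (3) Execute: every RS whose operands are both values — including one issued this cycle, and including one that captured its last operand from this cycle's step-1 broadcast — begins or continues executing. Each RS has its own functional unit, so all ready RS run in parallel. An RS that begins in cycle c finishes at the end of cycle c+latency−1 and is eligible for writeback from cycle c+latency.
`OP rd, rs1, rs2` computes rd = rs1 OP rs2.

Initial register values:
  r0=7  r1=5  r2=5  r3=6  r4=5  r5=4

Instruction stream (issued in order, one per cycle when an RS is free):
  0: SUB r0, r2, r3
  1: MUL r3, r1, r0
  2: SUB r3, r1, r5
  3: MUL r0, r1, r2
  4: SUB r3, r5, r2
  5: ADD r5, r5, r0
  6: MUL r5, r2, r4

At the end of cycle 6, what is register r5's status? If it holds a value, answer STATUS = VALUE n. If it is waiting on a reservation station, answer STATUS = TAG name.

STATUS = TAG Add2

c1: issue SUB r0<-Add1 | r0:Add1,r1:5,r2:5,r3:6,r4:5,r5:4
c2: issue MUL r3<-Mul1 | r0:Add1,r1:5,r2:5,r3:Mul1,r4:5,r5:4
c3: issue SUB r3<-Add2 | r0:Add1,r1:5,r2:5,r3:Add2,r4:5,r5:4
c4: CDB Add1=-1; issue MUL r0<-Mul2 | r0:Mul2,r1:5,r2:5,r3:Add2,r4:5,r5:4
c5: issue SUB r3<-Add1 | r0:Mul2,r1:5,r2:5,r3:Add1,r4:5,r5:4
c6: CDB Add2=1; issue ADD r5<-Add2 | r0:Mul2,r1:5,r2:5,r3:Add1,r4:5,r5:Add2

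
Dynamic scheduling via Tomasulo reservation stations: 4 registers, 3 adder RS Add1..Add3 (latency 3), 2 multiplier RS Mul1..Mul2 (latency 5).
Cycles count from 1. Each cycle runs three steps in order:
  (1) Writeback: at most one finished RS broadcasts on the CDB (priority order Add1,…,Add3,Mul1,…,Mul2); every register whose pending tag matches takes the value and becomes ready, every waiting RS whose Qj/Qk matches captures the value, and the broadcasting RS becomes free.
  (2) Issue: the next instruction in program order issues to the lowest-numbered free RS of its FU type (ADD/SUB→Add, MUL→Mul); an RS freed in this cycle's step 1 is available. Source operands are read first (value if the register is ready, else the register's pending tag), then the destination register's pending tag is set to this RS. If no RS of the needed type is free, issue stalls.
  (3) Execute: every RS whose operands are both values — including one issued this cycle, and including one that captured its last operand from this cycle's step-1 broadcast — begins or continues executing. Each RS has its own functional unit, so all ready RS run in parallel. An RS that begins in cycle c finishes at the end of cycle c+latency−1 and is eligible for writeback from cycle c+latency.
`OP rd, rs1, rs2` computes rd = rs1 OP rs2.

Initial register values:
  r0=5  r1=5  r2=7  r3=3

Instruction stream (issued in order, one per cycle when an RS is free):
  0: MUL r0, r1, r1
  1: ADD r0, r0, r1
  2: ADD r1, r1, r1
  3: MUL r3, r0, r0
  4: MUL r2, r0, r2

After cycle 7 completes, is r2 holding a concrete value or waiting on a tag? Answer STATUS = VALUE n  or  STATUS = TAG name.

STATUS = TAG Mul1

c1: issue MUL r0<-Mul1 | r0:Mul1,r1:5,r2:7,r3:3
c2: issue ADD r0<-Add1 | r0:Add1,r1:5,r2:7,r3:3
c3: issue ADD r1<-Add2 | r0:Add1,r1:Add2,r2:7,r3:3
c4: issue MUL r3<-Mul2 | r0:Add1,r1:Add2,r2:7,r3:Mul2
c5: stall | r0:Add1,r1:Add2,r2:7,r3:Mul2
c6: CDB Add2=10; stall | r0:Add1,r1:10,r2:7,r3:Mul2
c7: CDB Mul1=25; issue MUL r2<-Mul1 | r0:Add1,r1:10,r2:Mul1,r3:Mul2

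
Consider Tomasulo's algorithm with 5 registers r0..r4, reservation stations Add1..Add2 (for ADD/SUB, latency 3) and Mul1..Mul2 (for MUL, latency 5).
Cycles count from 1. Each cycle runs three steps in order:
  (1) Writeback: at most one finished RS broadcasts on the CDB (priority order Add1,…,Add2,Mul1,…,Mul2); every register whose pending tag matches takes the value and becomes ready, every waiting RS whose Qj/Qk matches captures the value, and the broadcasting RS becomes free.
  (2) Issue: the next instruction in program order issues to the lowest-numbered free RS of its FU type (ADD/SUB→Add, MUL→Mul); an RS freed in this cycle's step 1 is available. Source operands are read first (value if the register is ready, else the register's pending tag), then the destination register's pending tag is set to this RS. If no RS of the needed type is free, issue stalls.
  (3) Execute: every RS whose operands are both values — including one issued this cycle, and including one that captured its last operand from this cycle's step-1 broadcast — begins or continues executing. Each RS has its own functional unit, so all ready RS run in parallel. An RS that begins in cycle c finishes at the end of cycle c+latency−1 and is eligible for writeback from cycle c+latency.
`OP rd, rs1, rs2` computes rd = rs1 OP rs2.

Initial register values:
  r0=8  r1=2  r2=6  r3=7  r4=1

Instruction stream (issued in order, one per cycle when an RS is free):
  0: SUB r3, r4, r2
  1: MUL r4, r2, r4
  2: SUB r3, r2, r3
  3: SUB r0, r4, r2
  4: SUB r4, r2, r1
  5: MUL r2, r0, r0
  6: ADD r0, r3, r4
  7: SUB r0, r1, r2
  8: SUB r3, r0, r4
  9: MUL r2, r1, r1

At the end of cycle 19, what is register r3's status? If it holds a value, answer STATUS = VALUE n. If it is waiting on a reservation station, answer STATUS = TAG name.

cycle 1: issue SUB r3<-Add1 // r0:8,r1:2,r2:6,r3:Add1,r4:1
cycle 2: issue MUL r4<-Mul1 // r0:8,r1:2,r2:6,r3:Add1,r4:Mul1
cycle 3: issue SUB r3<-Add2 // r0:8,r1:2,r2:6,r3:Add2,r4:Mul1
cycle 4: CDB Add1=-5; issue SUB r0<-Add1 // r0:Add1,r1:2,r2:6,r3:Add2,r4:Mul1
cycle 5: stall // r0:Add1,r1:2,r2:6,r3:Add2,r4:Mul1
cycle 6: stall // r0:Add1,r1:2,r2:6,r3:Add2,r4:Mul1
cycle 7: CDB Add2=11; issue SUB r4<-Add2 // r0:Add1,r1:2,r2:6,r3:11,r4:Add2
cycle 8: CDB Mul1=6; issue MUL r2<-Mul1 // r0:Add1,r1:2,r2:Mul1,r3:11,r4:Add2
cycle 9: stall // r0:Add1,r1:2,r2:Mul1,r3:11,r4:Add2
cycle 10: CDB Add2=4; issue ADD r0<-Add2 // r0:Add2,r1:2,r2:Mul1,r3:11,r4:4
cycle 11: CDB Add1=0; issue SUB r0<-Add1 // r0:Add1,r1:2,r2:Mul1,r3:11,r4:4
cycle 12: stall // r0:Add1,r1:2,r2:Mul1,r3:11,r4:4
cycle 13: CDB Add2=15; issue SUB r3<-Add2 // r0:Add1,r1:2,r2:Mul1,r3:Add2,r4:4
cycle 14: issue MUL r2<-Mul2 // r0:Add1,r1:2,r2:Mul2,r3:Add2,r4:4
cycle 15: - // r0:Add1,r1:2,r2:Mul2,r3:Add2,r4:4
cycle 16: CDB Mul1=0 // r0:Add1,r1:2,r2:Mul2,r3:Add2,r4:4
cycle 17: - // r0:Add1,r1:2,r2:Mul2,r3:Add2,r4:4
cycle 18: - // r0:Add1,r1:2,r2:Mul2,r3:Add2,r4:4
cycle 19: CDB Add1=2 // r0:2,r1:2,r2:Mul2,r3:Add2,r4:4

STATUS = TAG Add2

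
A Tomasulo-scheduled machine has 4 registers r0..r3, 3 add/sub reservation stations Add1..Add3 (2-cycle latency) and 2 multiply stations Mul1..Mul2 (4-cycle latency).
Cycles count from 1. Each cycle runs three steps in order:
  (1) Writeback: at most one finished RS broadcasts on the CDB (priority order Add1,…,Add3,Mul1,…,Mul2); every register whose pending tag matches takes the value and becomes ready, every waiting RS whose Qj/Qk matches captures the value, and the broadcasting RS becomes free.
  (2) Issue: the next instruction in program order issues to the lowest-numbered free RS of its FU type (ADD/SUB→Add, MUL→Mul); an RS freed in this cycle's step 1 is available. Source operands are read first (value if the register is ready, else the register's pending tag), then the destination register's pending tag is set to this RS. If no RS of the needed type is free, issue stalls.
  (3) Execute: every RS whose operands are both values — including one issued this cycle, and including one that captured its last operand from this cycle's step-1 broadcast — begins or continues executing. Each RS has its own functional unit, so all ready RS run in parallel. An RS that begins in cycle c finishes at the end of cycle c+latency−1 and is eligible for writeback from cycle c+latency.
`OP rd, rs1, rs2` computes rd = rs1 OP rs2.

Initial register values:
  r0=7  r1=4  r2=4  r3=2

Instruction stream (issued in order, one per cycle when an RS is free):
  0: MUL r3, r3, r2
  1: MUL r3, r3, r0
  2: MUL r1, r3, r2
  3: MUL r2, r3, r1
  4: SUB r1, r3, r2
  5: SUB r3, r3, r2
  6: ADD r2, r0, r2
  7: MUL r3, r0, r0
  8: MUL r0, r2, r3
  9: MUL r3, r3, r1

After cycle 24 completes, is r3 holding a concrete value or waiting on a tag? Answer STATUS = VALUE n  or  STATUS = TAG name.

STATUS = VALUE -611912

  c1: issue MUL r3<-Mul1  regs: r0:7,r1:4,r2:4,r3:Mul1
  c2: issue MUL r3<-Mul2  regs: r0:7,r1:4,r2:4,r3:Mul2
  c3: stall  regs: r0:7,r1:4,r2:4,r3:Mul2
  c4: stall  regs: r0:7,r1:4,r2:4,r3:Mul2
  c5: CDB Mul1=8; issue MUL r1<-Mul1  regs: r0:7,r1:Mul1,r2:4,r3:Mul2
  c6: stall  regs: r0:7,r1:Mul1,r2:4,r3:Mul2
  c7: stall  regs: r0:7,r1:Mul1,r2:4,r3:Mul2
  c8: stall  regs: r0:7,r1:Mul1,r2:4,r3:Mul2
  c9: CDB Mul2=56; issue MUL r2<-Mul2  regs: r0:7,r1:Mul1,r2:Mul2,r3:56
  c10: issue SUB r1<-Add1  regs: r0:7,r1:Add1,r2:Mul2,r3:56
  c11: issue SUB r3<-Add2  regs: r0:7,r1:Add1,r2:Mul2,r3:Add2
  c12: issue ADD r2<-Add3  regs: r0:7,r1:Add1,r2:Add3,r3:Add2
  c13: CDB Mul1=224; issue MUL r3<-Mul1  regs: r0:7,r1:Add1,r2:Add3,r3:Mul1
  c14: stall  regs: r0:7,r1:Add1,r2:Add3,r3:Mul1
  c15: stall  regs: r0:7,r1:Add1,r2:Add3,r3:Mul1
  c16: stall  regs: r0:7,r1:Add1,r2:Add3,r3:Mul1
  c17: CDB Mul1=49; issue MUL r0<-Mul1  regs: r0:Mul1,r1:Add1,r2:Add3,r3:49
  c18: CDB Mul2=12544; issue MUL r3<-Mul2  regs: r0:Mul1,r1:Add1,r2:Add3,r3:Mul2
  c19: -  regs: r0:Mul1,r1:Add1,r2:Add3,r3:Mul2
  c20: CDB Add1=-12488  regs: r0:Mul1,r1:-12488,r2:Add3,r3:Mul2
  c21: CDB Add2=-12488  regs: r0:Mul1,r1:-12488,r2:Add3,r3:Mul2
  c22: CDB Add3=12551  regs: r0:Mul1,r1:-12488,r2:12551,r3:Mul2
  c23: -  regs: r0:Mul1,r1:-12488,r2:12551,r3:Mul2
  c24: CDB Mul2=-611912  regs: r0:Mul1,r1:-12488,r2:12551,r3:-611912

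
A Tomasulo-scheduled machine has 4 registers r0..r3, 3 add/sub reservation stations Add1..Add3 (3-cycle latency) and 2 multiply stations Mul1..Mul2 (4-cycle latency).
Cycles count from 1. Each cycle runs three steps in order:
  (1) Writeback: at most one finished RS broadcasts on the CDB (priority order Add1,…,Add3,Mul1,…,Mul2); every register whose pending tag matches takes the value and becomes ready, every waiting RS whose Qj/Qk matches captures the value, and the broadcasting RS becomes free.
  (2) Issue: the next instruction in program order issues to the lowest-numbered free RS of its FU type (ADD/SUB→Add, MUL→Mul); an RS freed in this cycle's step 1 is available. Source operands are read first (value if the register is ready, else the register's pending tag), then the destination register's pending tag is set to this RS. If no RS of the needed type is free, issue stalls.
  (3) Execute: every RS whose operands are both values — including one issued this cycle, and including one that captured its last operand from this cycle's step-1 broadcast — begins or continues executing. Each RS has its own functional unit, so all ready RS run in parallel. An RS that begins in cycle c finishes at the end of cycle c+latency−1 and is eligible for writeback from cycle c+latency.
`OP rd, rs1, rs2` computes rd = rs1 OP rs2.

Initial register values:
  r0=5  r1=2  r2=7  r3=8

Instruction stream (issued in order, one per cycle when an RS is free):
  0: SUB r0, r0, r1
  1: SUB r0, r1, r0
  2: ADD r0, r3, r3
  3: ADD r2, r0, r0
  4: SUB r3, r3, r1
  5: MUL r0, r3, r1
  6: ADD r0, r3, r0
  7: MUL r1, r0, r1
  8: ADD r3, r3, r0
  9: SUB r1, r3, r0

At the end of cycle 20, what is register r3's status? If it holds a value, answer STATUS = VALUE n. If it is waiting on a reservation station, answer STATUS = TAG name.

c1: issue SUB r0<-Add1 | r0:Add1,r1:2,r2:7,r3:8
c2: issue SUB r0<-Add2 | r0:Add2,r1:2,r2:7,r3:8
c3: issue ADD r0<-Add3 | r0:Add3,r1:2,r2:7,r3:8
c4: CDB Add1=3; issue ADD r2<-Add1 | r0:Add3,r1:2,r2:Add1,r3:8
c5: stall | r0:Add3,r1:2,r2:Add1,r3:8
c6: CDB Add3=16; issue SUB r3<-Add3 | r0:16,r1:2,r2:Add1,r3:Add3
c7: CDB Add2=-1; issue MUL r0<-Mul1 | r0:Mul1,r1:2,r2:Add1,r3:Add3
c8: issue ADD r0<-Add2 | r0:Add2,r1:2,r2:Add1,r3:Add3
c9: CDB Add1=32; issue MUL r1<-Mul2 | r0:Add2,r1:Mul2,r2:32,r3:Add3
c10: CDB Add3=6; issue ADD r3<-Add1 | r0:Add2,r1:Mul2,r2:32,r3:Add1
c11: issue SUB r1<-Add3 | r0:Add2,r1:Add3,r2:32,r3:Add1
c12: - | r0:Add2,r1:Add3,r2:32,r3:Add1
c13: - | r0:Add2,r1:Add3,r2:32,r3:Add1
c14: CDB Mul1=12 | r0:Add2,r1:Add3,r2:32,r3:Add1
c15: - | r0:Add2,r1:Add3,r2:32,r3:Add1
c16: - | r0:Add2,r1:Add3,r2:32,r3:Add1
c17: CDB Add2=18 | r0:18,r1:Add3,r2:32,r3:Add1
c18: - | r0:18,r1:Add3,r2:32,r3:Add1
c19: - | r0:18,r1:Add3,r2:32,r3:Add1
c20: CDB Add1=24 | r0:18,r1:Add3,r2:32,r3:24

STATUS = VALUE 24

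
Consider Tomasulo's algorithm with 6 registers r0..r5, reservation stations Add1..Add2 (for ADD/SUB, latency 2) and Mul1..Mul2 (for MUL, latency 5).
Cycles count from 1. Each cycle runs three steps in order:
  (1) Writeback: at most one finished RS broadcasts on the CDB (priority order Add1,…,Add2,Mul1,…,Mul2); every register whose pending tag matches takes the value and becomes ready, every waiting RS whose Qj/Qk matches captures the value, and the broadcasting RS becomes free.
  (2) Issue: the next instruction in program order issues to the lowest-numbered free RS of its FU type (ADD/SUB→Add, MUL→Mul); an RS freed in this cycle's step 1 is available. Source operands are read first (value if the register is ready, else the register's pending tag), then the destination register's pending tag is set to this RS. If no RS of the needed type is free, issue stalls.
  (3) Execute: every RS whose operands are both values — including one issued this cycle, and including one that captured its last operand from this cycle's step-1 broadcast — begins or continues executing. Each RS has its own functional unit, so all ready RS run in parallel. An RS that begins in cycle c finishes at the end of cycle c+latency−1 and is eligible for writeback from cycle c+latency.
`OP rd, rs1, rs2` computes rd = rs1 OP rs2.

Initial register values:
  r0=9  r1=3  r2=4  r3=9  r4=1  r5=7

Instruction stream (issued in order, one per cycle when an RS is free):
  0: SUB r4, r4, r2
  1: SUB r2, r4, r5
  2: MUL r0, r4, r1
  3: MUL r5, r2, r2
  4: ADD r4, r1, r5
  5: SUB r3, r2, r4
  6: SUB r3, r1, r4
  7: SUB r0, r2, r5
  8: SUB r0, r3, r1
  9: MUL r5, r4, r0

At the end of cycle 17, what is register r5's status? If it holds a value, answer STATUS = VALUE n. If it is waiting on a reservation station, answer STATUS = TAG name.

  c1: issue SUB r4<-Add1  regs: r0:9,r1:3,r2:4,r3:9,r4:Add1,r5:7
  c2: issue SUB r2<-Add2  regs: r0:9,r1:3,r2:Add2,r3:9,r4:Add1,r5:7
  c3: CDB Add1=-3; issue MUL r0<-Mul1  regs: r0:Mul1,r1:3,r2:Add2,r3:9,r4:-3,r5:7
  c4: issue MUL r5<-Mul2  regs: r0:Mul1,r1:3,r2:Add2,r3:9,r4:-3,r5:Mul2
  c5: CDB Add2=-10; issue ADD r4<-Add1  regs: r0:Mul1,r1:3,r2:-10,r3:9,r4:Add1,r5:Mul2
  c6: issue SUB r3<-Add2  regs: r0:Mul1,r1:3,r2:-10,r3:Add2,r4:Add1,r5:Mul2
  c7: stall  regs: r0:Mul1,r1:3,r2:-10,r3:Add2,r4:Add1,r5:Mul2
  c8: CDB Mul1=-9; stall  regs: r0:-9,r1:3,r2:-10,r3:Add2,r4:Add1,r5:Mul2
  c9: stall  regs: r0:-9,r1:3,r2:-10,r3:Add2,r4:Add1,r5:Mul2
  c10: CDB Mul2=100; stall  regs: r0:-9,r1:3,r2:-10,r3:Add2,r4:Add1,r5:100
  c11: stall  regs: r0:-9,r1:3,r2:-10,r3:Add2,r4:Add1,r5:100
  c12: CDB Add1=103; issue SUB r3<-Add1  regs: r0:-9,r1:3,r2:-10,r3:Add1,r4:103,r5:100
  c13: stall  regs: r0:-9,r1:3,r2:-10,r3:Add1,r4:103,r5:100
  c14: CDB Add1=-100; issue SUB r0<-Add1  regs: r0:Add1,r1:3,r2:-10,r3:-100,r4:103,r5:100
  c15: CDB Add2=-113; issue SUB r0<-Add2  regs: r0:Add2,r1:3,r2:-10,r3:-100,r4:103,r5:100
  c16: CDB Add1=-110; issue MUL r5<-Mul1  regs: r0:Add2,r1:3,r2:-10,r3:-100,r4:103,r5:Mul1
  c17: CDB Add2=-103  regs: r0:-103,r1:3,r2:-10,r3:-100,r4:103,r5:Mul1

STATUS = TAG Mul1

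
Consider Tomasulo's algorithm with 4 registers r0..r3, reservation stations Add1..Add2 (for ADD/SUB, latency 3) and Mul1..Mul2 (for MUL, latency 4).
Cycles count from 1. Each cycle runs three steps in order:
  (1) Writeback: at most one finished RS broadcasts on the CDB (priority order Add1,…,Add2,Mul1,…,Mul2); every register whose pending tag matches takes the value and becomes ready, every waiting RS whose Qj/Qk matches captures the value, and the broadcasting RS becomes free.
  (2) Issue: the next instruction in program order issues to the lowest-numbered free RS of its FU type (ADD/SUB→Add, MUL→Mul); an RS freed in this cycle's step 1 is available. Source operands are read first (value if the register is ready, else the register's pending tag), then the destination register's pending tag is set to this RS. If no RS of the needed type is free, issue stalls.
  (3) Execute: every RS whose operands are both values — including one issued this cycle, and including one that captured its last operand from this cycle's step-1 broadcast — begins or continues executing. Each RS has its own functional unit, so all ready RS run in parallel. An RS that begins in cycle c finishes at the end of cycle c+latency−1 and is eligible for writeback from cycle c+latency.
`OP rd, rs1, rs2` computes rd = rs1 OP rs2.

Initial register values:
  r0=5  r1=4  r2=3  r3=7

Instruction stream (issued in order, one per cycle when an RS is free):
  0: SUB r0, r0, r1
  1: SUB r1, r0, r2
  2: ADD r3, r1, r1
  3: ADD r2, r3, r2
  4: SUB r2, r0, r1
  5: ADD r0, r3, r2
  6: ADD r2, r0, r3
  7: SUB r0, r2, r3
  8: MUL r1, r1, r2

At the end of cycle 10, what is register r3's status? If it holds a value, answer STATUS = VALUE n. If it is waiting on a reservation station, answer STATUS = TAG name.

STATUS = VALUE -4

  c1: issue SUB r0<-Add1  regs: r0:Add1,r1:4,r2:3,r3:7
  c2: issue SUB r1<-Add2  regs: r0:Add1,r1:Add2,r2:3,r3:7
  c3: stall  regs: r0:Add1,r1:Add2,r2:3,r3:7
  c4: CDB Add1=1; issue ADD r3<-Add1  regs: r0:1,r1:Add2,r2:3,r3:Add1
  c5: stall  regs: r0:1,r1:Add2,r2:3,r3:Add1
  c6: stall  regs: r0:1,r1:Add2,r2:3,r3:Add1
  c7: CDB Add2=-2; issue ADD r2<-Add2  regs: r0:1,r1:-2,r2:Add2,r3:Add1
  c8: stall  regs: r0:1,r1:-2,r2:Add2,r3:Add1
  c9: stall  regs: r0:1,r1:-2,r2:Add2,r3:Add1
  c10: CDB Add1=-4; issue SUB r2<-Add1  regs: r0:1,r1:-2,r2:Add1,r3:-4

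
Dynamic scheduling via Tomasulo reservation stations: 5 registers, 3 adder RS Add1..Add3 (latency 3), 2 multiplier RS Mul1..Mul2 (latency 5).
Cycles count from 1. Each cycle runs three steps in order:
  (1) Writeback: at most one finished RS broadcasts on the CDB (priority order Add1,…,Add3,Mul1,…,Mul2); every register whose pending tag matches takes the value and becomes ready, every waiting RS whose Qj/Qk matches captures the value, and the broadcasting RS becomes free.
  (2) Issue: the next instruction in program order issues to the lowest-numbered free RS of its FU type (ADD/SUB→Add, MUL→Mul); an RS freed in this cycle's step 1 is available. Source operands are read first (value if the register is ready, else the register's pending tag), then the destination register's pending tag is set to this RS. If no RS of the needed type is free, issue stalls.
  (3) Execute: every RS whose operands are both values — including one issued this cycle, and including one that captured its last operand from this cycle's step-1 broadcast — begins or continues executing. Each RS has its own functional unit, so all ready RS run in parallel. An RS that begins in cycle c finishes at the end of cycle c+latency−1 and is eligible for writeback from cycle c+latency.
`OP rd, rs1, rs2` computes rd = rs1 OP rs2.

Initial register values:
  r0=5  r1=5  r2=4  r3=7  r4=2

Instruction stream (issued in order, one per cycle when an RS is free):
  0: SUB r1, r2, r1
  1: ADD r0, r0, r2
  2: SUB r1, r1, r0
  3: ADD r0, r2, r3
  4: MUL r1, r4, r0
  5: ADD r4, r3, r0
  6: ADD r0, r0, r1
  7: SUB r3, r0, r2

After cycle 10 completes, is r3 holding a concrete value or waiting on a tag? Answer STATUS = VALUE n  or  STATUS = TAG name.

STATUS = TAG Add3

cycle 1: issue SUB r1<-Add1 // r0:5,r1:Add1,r2:4,r3:7,r4:2
cycle 2: issue ADD r0<-Add2 // r0:Add2,r1:Add1,r2:4,r3:7,r4:2
cycle 3: issue SUB r1<-Add3 // r0:Add2,r1:Add3,r2:4,r3:7,r4:2
cycle 4: CDB Add1=-1; issue ADD r0<-Add1 // r0:Add1,r1:Add3,r2:4,r3:7,r4:2
cycle 5: CDB Add2=9; issue MUL r1<-Mul1 // r0:Add1,r1:Mul1,r2:4,r3:7,r4:2
cycle 6: issue ADD r4<-Add2 // r0:Add1,r1:Mul1,r2:4,r3:7,r4:Add2
cycle 7: CDB Add1=11; issue ADD r0<-Add1 // r0:Add1,r1:Mul1,r2:4,r3:7,r4:Add2
cycle 8: CDB Add3=-10; issue SUB r3<-Add3 // r0:Add1,r1:Mul1,r2:4,r3:Add3,r4:Add2
cycle 9: - // r0:Add1,r1:Mul1,r2:4,r3:Add3,r4:Add2
cycle 10: CDB Add2=18 // r0:Add1,r1:Mul1,r2:4,r3:Add3,r4:18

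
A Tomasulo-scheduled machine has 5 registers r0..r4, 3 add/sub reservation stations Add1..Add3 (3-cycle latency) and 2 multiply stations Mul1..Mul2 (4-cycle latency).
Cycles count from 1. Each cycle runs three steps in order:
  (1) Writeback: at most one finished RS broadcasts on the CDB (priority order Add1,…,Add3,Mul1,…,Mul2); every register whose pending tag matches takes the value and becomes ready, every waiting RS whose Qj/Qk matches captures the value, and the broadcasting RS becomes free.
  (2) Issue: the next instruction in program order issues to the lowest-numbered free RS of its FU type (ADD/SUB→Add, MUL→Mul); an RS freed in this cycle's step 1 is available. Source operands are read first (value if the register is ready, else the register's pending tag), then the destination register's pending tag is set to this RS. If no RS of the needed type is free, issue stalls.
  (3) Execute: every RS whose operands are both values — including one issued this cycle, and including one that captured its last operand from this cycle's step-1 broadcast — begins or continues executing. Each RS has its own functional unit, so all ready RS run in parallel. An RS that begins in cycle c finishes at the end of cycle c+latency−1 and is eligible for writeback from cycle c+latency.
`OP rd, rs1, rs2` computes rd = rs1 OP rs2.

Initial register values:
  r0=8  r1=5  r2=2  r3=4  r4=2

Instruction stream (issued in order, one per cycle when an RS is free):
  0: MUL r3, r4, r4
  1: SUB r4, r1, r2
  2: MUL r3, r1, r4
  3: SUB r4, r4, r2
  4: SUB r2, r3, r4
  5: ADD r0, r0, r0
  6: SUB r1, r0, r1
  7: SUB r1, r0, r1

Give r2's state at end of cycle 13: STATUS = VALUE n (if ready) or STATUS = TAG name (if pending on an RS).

STATUS = VALUE 14

  c1: issue MUL r3<-Mul1  regs: r0:8,r1:5,r2:2,r3:Mul1,r4:2
  c2: issue SUB r4<-Add1  regs: r0:8,r1:5,r2:2,r3:Mul1,r4:Add1
  c3: issue MUL r3<-Mul2  regs: r0:8,r1:5,r2:2,r3:Mul2,r4:Add1
  c4: issue SUB r4<-Add2  regs: r0:8,r1:5,r2:2,r3:Mul2,r4:Add2
  c5: CDB Add1=3; issue SUB r2<-Add1  regs: r0:8,r1:5,r2:Add1,r3:Mul2,r4:Add2
  c6: CDB Mul1=4; issue ADD r0<-Add3  regs: r0:Add3,r1:5,r2:Add1,r3:Mul2,r4:Add2
  c7: stall  regs: r0:Add3,r1:5,r2:Add1,r3:Mul2,r4:Add2
  c8: CDB Add2=1; issue SUB r1<-Add2  regs: r0:Add3,r1:Add2,r2:Add1,r3:Mul2,r4:1
  c9: CDB Add3=16; issue SUB r1<-Add3  regs: r0:16,r1:Add3,r2:Add1,r3:Mul2,r4:1
  c10: CDB Mul2=15  regs: r0:16,r1:Add3,r2:Add1,r3:15,r4:1
  c11: -  regs: r0:16,r1:Add3,r2:Add1,r3:15,r4:1
  c12: CDB Add2=11  regs: r0:16,r1:Add3,r2:Add1,r3:15,r4:1
  c13: CDB Add1=14  regs: r0:16,r1:Add3,r2:14,r3:15,r4:1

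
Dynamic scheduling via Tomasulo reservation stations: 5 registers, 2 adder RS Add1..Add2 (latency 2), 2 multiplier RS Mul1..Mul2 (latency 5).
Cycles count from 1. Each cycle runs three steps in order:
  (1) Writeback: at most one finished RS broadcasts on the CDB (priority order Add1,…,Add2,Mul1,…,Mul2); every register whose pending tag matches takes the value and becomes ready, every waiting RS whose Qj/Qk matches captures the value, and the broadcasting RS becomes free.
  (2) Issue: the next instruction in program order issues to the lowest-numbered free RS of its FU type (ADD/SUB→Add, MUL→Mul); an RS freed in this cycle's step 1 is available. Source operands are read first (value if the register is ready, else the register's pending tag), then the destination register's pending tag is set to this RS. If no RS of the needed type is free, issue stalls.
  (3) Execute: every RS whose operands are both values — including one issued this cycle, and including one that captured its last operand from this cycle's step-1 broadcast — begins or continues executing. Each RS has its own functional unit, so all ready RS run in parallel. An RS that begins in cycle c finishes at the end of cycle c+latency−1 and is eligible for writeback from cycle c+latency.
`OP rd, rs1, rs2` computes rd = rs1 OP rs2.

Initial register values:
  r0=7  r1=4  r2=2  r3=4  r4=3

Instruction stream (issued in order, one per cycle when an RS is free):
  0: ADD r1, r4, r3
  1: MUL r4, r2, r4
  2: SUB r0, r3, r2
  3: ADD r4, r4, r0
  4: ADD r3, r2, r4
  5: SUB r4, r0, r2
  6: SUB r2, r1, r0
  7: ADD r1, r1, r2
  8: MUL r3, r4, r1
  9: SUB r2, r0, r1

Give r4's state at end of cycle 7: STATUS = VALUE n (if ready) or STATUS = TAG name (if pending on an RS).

STATUS = TAG Add2

cycle 1: issue ADD r1<-Add1 // r0:7,r1:Add1,r2:2,r3:4,r4:3
cycle 2: issue MUL r4<-Mul1 // r0:7,r1:Add1,r2:2,r3:4,r4:Mul1
cycle 3: CDB Add1=7; issue SUB r0<-Add1 // r0:Add1,r1:7,r2:2,r3:4,r4:Mul1
cycle 4: issue ADD r4<-Add2 // r0:Add1,r1:7,r2:2,r3:4,r4:Add2
cycle 5: CDB Add1=2; issue ADD r3<-Add1 // r0:2,r1:7,r2:2,r3:Add1,r4:Add2
cycle 6: stall // r0:2,r1:7,r2:2,r3:Add1,r4:Add2
cycle 7: CDB Mul1=6; stall // r0:2,r1:7,r2:2,r3:Add1,r4:Add2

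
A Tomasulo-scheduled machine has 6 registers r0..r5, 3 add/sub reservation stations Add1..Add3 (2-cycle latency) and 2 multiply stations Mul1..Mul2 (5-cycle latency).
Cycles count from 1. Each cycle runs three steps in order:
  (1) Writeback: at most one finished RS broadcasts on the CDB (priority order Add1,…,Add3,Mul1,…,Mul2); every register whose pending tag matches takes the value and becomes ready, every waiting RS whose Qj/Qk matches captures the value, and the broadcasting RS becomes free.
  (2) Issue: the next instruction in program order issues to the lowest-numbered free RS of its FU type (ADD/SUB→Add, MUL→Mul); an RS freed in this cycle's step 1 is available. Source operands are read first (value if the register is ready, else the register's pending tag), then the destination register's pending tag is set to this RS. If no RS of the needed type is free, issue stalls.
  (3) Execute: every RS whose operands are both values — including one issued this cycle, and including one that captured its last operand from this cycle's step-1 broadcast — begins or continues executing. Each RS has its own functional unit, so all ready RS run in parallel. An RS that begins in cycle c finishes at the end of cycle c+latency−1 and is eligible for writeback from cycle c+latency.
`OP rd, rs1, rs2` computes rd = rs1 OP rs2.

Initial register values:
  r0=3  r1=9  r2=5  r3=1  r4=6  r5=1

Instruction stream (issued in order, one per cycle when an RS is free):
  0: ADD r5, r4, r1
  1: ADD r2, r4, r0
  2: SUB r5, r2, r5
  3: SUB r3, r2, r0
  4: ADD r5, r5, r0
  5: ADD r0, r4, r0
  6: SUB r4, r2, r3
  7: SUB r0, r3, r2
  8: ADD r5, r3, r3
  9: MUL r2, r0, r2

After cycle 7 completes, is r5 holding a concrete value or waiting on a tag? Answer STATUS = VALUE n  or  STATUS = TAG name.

cycle 1: issue ADD r5<-Add1 // r0:3,r1:9,r2:5,r3:1,r4:6,r5:Add1
cycle 2: issue ADD r2<-Add2 // r0:3,r1:9,r2:Add2,r3:1,r4:6,r5:Add1
cycle 3: CDB Add1=15; issue SUB r5<-Add1 // r0:3,r1:9,r2:Add2,r3:1,r4:6,r5:Add1
cycle 4: CDB Add2=9; issue SUB r3<-Add2 // r0:3,r1:9,r2:9,r3:Add2,r4:6,r5:Add1
cycle 5: issue ADD r5<-Add3 // r0:3,r1:9,r2:9,r3:Add2,r4:6,r5:Add3
cycle 6: CDB Add1=-6; issue ADD r0<-Add1 // r0:Add1,r1:9,r2:9,r3:Add2,r4:6,r5:Add3
cycle 7: CDB Add2=6; issue SUB r4<-Add2 // r0:Add1,r1:9,r2:9,r3:6,r4:Add2,r5:Add3

STATUS = TAG Add3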